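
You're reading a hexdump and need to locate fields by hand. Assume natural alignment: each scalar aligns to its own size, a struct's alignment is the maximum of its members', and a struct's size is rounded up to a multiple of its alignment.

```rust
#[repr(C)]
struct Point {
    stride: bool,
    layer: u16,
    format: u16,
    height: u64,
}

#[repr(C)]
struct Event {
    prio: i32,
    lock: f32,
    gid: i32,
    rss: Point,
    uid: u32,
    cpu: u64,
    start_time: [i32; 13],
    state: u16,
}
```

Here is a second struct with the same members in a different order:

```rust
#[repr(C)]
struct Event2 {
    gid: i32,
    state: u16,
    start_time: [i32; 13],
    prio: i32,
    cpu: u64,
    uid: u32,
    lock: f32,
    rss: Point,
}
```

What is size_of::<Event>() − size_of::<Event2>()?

8

Point: 0..1  stride  (1B, 1-aligned); 1..2  -- padding (1B); 2..4  layer  (2B, 2-aligned); 4..6  format  (2B, 2-aligned); 6..8  -- padding (2B); 8..16  height  (8B, 8-aligned); sizeof = 16, alignof = 8
0..4  prio  (4B, 4-aligned)
4..8  lock  (4B, 4-aligned)
8..12  gid  (4B, 4-aligned)
12..16  -- padding (4B)
16..32  rss  (16B, 8-aligned)
32..36  uid  (4B, 4-aligned)
36..40  -- padding (4B)
40..48  cpu  (8B, 8-aligned)
48..100  start_time  (52B, 4-aligned)
100..102  state  (2B, 2-aligned)
102..104  -- tail padding (2B)
sizeof = 104, alignof = 8
— Event2 —
0..4  gid  (4B, 4-aligned)
4..6  state  (2B, 2-aligned)
6..8  -- padding (2B)
8..60  start_time  (52B, 4-aligned)
60..64  prio  (4B, 4-aligned)
64..72  cpu  (8B, 8-aligned)
72..76  uid  (4B, 4-aligned)
76..80  lock  (4B, 4-aligned)
80..96  rss  (16B, 8-aligned)
sizeof = 96, alignof = 8
104 − 96 = 8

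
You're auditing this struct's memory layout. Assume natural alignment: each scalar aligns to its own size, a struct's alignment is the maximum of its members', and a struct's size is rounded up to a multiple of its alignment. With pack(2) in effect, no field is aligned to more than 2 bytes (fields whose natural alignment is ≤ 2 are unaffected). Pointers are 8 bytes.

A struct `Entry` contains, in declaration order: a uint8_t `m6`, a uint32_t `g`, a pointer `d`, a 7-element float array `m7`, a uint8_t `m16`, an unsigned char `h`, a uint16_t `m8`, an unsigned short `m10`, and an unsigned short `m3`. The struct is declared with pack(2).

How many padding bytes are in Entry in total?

@0: m6 [1B, align 1] → 1
+1 pad (align 2)
@2: g [4B, align 2] → 6
@6: d [8B, align 2] → 14
@14: m7 [28B, align 2] → 42
@42: m16 [1B, align 1] → 43
@43: h [1B, align 1] → 44
@44: m8 [2B, align 2] → 46
@46: m10 [2B, align 2] → 48
@48: m3 [2B, align 2] → 50
size 50, align 2
data bytes 49, size 50 → padding 1

1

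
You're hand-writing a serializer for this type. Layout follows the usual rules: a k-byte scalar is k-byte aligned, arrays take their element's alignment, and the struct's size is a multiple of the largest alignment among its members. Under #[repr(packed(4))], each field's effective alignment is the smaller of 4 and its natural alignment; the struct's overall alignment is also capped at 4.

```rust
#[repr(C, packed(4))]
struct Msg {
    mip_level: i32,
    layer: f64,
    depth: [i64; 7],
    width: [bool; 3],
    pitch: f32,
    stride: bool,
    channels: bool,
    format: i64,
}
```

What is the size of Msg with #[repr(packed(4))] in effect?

@0: mip_level [4B, align 4] → 4
@4: layer [8B, align 4] → 12
@12: depth [56B, align 4] → 68
@68: width [3B, align 1] → 71
+1 pad (align 4)
@72: pitch [4B, align 4] → 76
@76: stride [1B, align 1] → 77
@77: channels [1B, align 1] → 78
+2 pad (align 4)
@80: format [8B, align 4] → 88
size 88, align 4

88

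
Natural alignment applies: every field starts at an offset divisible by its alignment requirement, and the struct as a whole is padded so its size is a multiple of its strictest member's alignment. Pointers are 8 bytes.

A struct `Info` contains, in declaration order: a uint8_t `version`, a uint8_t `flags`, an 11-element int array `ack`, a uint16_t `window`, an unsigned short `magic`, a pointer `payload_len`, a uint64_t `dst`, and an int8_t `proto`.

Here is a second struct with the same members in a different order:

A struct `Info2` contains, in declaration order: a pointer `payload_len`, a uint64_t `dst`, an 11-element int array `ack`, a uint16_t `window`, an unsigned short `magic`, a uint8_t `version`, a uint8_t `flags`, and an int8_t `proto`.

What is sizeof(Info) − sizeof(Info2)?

8

@0: version [1B, align 1] → 1
@1: flags [1B, align 1] → 2
+2 pad (align 4)
@4: ack [44B, align 4] → 48
@48: window [2B, align 2] → 50
@50: magic [2B, align 2] → 52
+4 pad (align 8)
@56: payload_len [8B, align 8] → 64
@64: dst [8B, align 8] → 72
@72: proto [1B, align 1] → 73
+7 tail pad (align 8)
size 80, align 8
— Info2 —
@0: payload_len [8B, align 8] → 8
@8: dst [8B, align 8] → 16
@16: ack [44B, align 4] → 60
@60: window [2B, align 2] → 62
@62: magic [2B, align 2] → 64
@64: version [1B, align 1] → 65
@65: flags [1B, align 1] → 66
@66: proto [1B, align 1] → 67
+5 tail pad (align 8)
size 72, align 8
80 − 72 = 8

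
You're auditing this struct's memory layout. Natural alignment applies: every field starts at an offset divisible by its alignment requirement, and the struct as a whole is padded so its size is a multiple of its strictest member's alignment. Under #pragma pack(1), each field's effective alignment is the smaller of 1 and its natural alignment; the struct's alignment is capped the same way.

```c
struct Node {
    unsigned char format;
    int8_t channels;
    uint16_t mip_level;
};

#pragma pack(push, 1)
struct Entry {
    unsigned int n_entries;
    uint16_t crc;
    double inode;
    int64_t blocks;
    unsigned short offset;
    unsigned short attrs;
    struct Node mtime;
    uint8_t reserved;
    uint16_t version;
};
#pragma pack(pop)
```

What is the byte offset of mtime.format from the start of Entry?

26

Node: format at 0 (size 1, align 1) → ends 1; channels at 1 (size 1, align 1) → ends 2; mip_level at 2 (size 2, align 2) → ends 4; total 4 bytes, alignment 2
n_entries at 0 (size 4, align 1) → ends 4
crc at 4 (size 2, align 1) → ends 6
inode at 6 (size 8, align 1) → ends 14
blocks at 14 (size 8, align 1) → ends 22
offset at 22 (size 2, align 1) → ends 24
attrs at 24 (size 2, align 1) → ends 26
mtime at 26 (size 4, align 1) → ends 30
within Node: format at 0
26 + 0 = 26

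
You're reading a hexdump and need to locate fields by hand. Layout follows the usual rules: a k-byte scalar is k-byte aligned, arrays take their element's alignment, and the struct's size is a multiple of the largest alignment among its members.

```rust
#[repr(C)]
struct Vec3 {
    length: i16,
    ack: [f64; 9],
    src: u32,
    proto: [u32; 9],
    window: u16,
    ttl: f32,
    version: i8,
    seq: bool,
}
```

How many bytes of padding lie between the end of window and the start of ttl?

length at 0 (size 2, align 2) → ends 2
pad 6 to align 8 for ack
ack at 8 (size 72, align 8) → ends 80
src at 80 (size 4, align 4) → ends 84
proto at 84 (size 36, align 4) → ends 120
window at 120 (size 2, align 2) → ends 122
pad 2 to align 4 for ttl
ttl at 124 (size 4, align 4) → ends 128

2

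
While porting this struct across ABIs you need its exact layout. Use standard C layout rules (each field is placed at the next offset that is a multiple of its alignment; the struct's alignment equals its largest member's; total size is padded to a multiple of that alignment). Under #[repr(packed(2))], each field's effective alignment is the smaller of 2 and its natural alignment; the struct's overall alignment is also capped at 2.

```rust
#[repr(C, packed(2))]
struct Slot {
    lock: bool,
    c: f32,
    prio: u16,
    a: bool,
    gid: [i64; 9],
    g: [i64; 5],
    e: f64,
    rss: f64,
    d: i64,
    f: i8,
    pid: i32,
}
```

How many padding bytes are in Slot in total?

3

@0: lock [1B, align 1] → 1
+1 pad (align 2)
@2: c [4B, align 2] → 6
@6: prio [2B, align 2] → 8
@8: a [1B, align 1] → 9
+1 pad (align 2)
@10: gid [72B, align 2] → 82
@82: g [40B, align 2] → 122
@122: e [8B, align 2] → 130
@130: rss [8B, align 2] → 138
@138: d [8B, align 2] → 146
@146: f [1B, align 1] → 147
+1 pad (align 2)
@148: pid [4B, align 2] → 152
size 152, align 2
data bytes 149, size 152 → padding 3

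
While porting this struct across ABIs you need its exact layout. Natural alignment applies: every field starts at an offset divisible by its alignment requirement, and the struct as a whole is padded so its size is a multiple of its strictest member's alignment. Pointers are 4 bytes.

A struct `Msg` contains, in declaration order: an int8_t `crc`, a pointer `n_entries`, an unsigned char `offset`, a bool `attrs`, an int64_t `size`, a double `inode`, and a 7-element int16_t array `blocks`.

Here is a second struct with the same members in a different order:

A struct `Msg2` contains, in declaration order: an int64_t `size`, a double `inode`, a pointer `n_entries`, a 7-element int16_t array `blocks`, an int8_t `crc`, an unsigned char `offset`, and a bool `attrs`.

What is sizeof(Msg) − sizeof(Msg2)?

0..1  crc  (1B, 1-aligned)
1..4  -- padding (3B)
4..8  n_entries  (4B, 4-aligned)
8..9  offset  (1B, 1-aligned)
9..10  attrs  (1B, 1-aligned)
10..16  -- padding (6B)
16..24  size  (8B, 8-aligned)
24..32  inode  (8B, 8-aligned)
32..46  blocks  (14B, 2-aligned)
46..48  -- tail padding (2B)
sizeof = 48, alignof = 8
— Msg2 —
0..8  size  (8B, 8-aligned)
8..16  inode  (8B, 8-aligned)
16..20  n_entries  (4B, 4-aligned)
20..34  blocks  (14B, 2-aligned)
34..35  crc  (1B, 1-aligned)
35..36  offset  (1B, 1-aligned)
36..37  attrs  (1B, 1-aligned)
37..40  -- tail padding (3B)
sizeof = 40, alignof = 8
48 − 40 = 8

8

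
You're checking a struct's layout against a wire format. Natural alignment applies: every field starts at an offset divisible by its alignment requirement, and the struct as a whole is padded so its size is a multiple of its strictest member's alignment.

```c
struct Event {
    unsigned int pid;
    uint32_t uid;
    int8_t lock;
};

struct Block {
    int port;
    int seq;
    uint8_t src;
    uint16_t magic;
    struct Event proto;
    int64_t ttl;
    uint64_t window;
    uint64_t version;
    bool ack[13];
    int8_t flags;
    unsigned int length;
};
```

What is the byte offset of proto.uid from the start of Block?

Event: 0..4  pid  (4B, 4-aligned); 4..8  uid  (4B, 4-aligned); 8..9  lock  (1B, 1-aligned); 9..12  -- tail padding (3B); sizeof = 12, alignof = 4
0..4  port  (4B, 4-aligned)
4..8  seq  (4B, 4-aligned)
8..9  src  (1B, 1-aligned)
9..10  -- padding (1B)
10..12  magic  (2B, 2-aligned)
12..24  proto  (12B, 4-aligned)
within Event: uid at 4
12 + 4 = 16

16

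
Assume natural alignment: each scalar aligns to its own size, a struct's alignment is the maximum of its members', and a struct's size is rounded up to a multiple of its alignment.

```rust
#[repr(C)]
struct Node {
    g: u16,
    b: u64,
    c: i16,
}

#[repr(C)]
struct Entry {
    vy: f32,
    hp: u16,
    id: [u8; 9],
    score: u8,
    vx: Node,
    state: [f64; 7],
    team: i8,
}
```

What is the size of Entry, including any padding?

Node: @0: g [2B, align 2] → 2; +6 pad (align 8); @8: b [8B, align 8] → 16; @16: c [2B, align 2] → 18; +6 tail pad (align 8); size 24, align 8
@0: vy [4B, align 4] → 4
@4: hp [2B, align 2] → 6
@6: id [9B, align 1] → 15
@15: score [1B, align 1] → 16
@16: vx [24B, align 8] → 40
@40: state [56B, align 8] → 96
@96: team [1B, align 1] → 97
+7 tail pad (align 8)
size 104, align 8

104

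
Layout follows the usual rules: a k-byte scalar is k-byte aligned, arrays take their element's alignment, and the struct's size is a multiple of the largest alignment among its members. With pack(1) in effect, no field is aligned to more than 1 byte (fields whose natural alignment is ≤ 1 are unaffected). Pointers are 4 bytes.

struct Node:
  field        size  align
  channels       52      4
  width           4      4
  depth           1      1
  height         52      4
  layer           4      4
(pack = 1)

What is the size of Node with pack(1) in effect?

113

0..52  channels  (52B, 1-aligned)
52..56  width  (4B, 1-aligned)
56..57  depth  (1B, 1-aligned)
57..109  height  (52B, 1-aligned)
109..113  layer  (4B, 1-aligned)
sizeof = 113, alignof = 1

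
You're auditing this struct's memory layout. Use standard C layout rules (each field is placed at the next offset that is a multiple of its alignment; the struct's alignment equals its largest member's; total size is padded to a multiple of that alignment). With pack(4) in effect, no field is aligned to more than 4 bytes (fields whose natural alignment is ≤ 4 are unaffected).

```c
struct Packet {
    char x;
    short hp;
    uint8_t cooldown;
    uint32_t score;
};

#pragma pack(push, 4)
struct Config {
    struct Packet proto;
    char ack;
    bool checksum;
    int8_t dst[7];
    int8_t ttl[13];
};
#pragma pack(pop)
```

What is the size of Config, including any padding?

36 bytes

Packet: 0..1  x  (1B, 1-aligned); 1..2  -- padding (1B); 2..4  hp  (2B, 2-aligned); 4..5  cooldown  (1B, 1-aligned); 5..8  -- padding (3B); 8..12  score  (4B, 4-aligned); sizeof = 12, alignof = 4
0..12  proto  (12B, 4-aligned)
12..13  ack  (1B, 1-aligned)
13..14  checksum  (1B, 1-aligned)
14..21  dst  (7B, 1-aligned)
21..34  ttl  (13B, 1-aligned)
34..36  -- tail padding (2B)
sizeof = 36, alignof = 4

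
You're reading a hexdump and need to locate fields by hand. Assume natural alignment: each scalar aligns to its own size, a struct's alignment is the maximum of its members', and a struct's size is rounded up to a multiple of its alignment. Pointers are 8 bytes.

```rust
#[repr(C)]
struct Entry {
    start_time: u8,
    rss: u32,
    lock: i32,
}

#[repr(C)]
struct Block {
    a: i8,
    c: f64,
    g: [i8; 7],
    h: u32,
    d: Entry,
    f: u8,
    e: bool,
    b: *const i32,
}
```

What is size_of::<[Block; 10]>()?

560

Entry: @0: start_time [1B, align 1] → 1; +3 pad (align 4); @4: rss [4B, align 4] → 8; @8: lock [4B, align 4] → 12; size 12, align 4
@0: a [1B, align 1] → 1
+7 pad (align 8)
@8: c [8B, align 8] → 16
@16: g [7B, align 1] → 23
+1 pad (align 4)
@24: h [4B, align 4] → 28
@28: d [12B, align 4] → 40
@40: f [1B, align 1] → 41
@41: e [1B, align 1] → 42
+6 pad (align 8)
@48: b [8B, align 8] → 56
size 56, align 8
array of 10: 10 × 56 = 560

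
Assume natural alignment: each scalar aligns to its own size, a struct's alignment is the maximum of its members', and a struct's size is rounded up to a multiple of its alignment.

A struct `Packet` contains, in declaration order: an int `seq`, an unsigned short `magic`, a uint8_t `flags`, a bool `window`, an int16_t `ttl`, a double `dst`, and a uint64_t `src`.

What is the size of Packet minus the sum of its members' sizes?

6

seq at 0 (size 4, align 4) → ends 4
magic at 4 (size 2, align 2) → ends 6
flags at 6 (size 1, align 1) → ends 7
window at 7 (size 1, align 1) → ends 8
ttl at 8 (size 2, align 2) → ends 10
pad 6 to align 8 for dst
dst at 16 (size 8, align 8) → ends 24
src at 24 (size 8, align 8) → ends 32
total 32 bytes, alignment 8
data bytes 26, size 32 → padding 6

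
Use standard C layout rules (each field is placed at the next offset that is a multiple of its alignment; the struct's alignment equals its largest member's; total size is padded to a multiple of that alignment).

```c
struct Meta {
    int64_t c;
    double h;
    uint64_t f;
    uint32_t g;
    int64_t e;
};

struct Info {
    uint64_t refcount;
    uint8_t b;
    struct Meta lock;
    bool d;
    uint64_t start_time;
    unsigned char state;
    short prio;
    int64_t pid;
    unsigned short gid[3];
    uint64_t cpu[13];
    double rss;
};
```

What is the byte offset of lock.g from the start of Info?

40

Meta: c at 0 (size 8, align 8) → ends 8; h at 8 (size 8, align 8) → ends 16; f at 16 (size 8, align 8) → ends 24; g at 24 (size 4, align 4) → ends 28; pad 4 to align 8 for e; e at 32 (size 8, align 8) → ends 40; total 40 bytes, alignment 8
refcount at 0 (size 8, align 8) → ends 8
b at 8 (size 1, align 1) → ends 9
pad 7 to align 8 for lock
lock at 16 (size 40, align 8) → ends 56
within Meta: g at 24
16 + 24 = 40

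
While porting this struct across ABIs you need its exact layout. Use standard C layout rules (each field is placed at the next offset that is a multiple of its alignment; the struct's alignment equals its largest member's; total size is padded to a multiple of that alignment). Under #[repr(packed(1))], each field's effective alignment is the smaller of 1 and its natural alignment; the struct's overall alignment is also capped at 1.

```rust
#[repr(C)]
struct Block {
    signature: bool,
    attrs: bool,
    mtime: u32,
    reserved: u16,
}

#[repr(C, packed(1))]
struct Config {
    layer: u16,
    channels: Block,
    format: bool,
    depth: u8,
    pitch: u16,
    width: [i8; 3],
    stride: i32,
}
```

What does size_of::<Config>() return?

25 bytes

Block: signature at 0 (size 1, align 1) → ends 1; attrs at 1 (size 1, align 1) → ends 2; pad 2 to align 4 for mtime; mtime at 4 (size 4, align 4) → ends 8; reserved at 8 (size 2, align 2) → ends 10; tail pad 2 to reach multiple of 4; total 12 bytes, alignment 4
layer at 0 (size 2, align 1) → ends 2
channels at 2 (size 12, align 1) → ends 14
format at 14 (size 1, align 1) → ends 15
depth at 15 (size 1, align 1) → ends 16
pitch at 16 (size 2, align 1) → ends 18
width at 18 (size 3, align 1) → ends 21
stride at 21 (size 4, align 1) → ends 25
total 25 bytes, alignment 1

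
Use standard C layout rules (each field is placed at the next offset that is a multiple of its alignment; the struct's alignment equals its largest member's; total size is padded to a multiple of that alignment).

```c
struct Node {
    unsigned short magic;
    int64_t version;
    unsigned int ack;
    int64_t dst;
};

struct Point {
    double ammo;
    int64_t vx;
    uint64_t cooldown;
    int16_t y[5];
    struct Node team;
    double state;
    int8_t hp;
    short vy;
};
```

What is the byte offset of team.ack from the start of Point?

Node: @0: magic [2B, align 2] → 2; +6 pad (align 8); @8: version [8B, align 8] → 16; @16: ack [4B, align 4] → 20; +4 pad (align 8); @24: dst [8B, align 8] → 32; size 32, align 8
@0: ammo [8B, align 8] → 8
@8: vx [8B, align 8] → 16
@16: cooldown [8B, align 8] → 24
@24: y [10B, align 2] → 34
+6 pad (align 8)
@40: team [32B, align 8] → 72
within Node: ack at 16
40 + 16 = 56

56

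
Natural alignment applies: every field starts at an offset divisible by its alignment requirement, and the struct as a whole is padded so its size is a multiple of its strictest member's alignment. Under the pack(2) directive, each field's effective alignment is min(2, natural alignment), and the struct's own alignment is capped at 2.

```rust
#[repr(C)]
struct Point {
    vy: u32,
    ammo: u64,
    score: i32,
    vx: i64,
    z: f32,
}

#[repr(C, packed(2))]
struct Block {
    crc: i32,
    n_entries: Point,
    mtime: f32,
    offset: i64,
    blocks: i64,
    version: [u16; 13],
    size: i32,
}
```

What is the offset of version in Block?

Point: 0..4  vy  (4B, 4-aligned); 4..8  -- padding (4B); 8..16  ammo  (8B, 8-aligned); 16..20  score  (4B, 4-aligned); 20..24  -- padding (4B); 24..32  vx  (8B, 8-aligned); 32..36  z  (4B, 4-aligned); 36..40  -- tail padding (4B); sizeof = 40, alignof = 8
0..4  crc  (4B, 2-aligned)
4..44  n_entries  (40B, 2-aligned)
44..48  mtime  (4B, 2-aligned)
48..56  offset  (8B, 2-aligned)
56..64  blocks  (8B, 2-aligned)
64..90  version  (26B, 2-aligned)

64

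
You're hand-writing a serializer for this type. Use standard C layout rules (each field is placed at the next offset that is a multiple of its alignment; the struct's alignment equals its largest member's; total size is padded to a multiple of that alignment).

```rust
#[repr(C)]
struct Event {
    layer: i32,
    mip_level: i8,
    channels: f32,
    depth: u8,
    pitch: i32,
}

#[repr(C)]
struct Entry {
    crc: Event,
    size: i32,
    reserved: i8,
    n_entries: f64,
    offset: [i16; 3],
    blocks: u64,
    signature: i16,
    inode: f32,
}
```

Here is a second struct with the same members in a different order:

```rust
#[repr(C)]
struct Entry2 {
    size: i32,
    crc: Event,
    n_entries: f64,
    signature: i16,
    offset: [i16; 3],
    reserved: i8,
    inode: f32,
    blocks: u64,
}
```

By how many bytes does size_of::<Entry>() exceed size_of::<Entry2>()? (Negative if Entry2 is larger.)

8

Event: 0..4  layer  (4B, 4-aligned); 4..5  mip_level  (1B, 1-aligned); 5..8  -- padding (3B); 8..12  channels  (4B, 4-aligned); 12..13  depth  (1B, 1-aligned); 13..16  -- padding (3B); 16..20  pitch  (4B, 4-aligned); sizeof = 20, alignof = 4
0..20  crc  (20B, 4-aligned)
20..24  size  (4B, 4-aligned)
24..25  reserved  (1B, 1-aligned)
25..32  -- padding (7B)
32..40  n_entries  (8B, 8-aligned)
40..46  offset  (6B, 2-aligned)
46..48  -- padding (2B)
48..56  blocks  (8B, 8-aligned)
56..58  signature  (2B, 2-aligned)
58..60  -- padding (2B)
60..64  inode  (4B, 4-aligned)
sizeof = 64, alignof = 8
— Entry2 —
0..4  size  (4B, 4-aligned)
4..24  crc  (20B, 4-aligned)
24..32  n_entries  (8B, 8-aligned)
32..34  signature  (2B, 2-aligned)
34..40  offset  (6B, 2-aligned)
40..41  reserved  (1B, 1-aligned)
41..44  -- padding (3B)
44..48  inode  (4B, 4-aligned)
48..56  blocks  (8B, 8-aligned)
sizeof = 56, alignof = 8
64 − 56 = 8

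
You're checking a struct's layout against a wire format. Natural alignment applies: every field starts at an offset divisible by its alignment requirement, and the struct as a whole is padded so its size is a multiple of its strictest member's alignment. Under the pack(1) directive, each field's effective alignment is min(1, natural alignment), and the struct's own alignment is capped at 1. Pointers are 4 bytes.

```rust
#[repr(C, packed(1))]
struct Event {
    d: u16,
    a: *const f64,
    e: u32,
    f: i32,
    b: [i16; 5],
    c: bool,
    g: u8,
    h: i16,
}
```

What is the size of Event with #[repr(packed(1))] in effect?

d at 0 (size 2, align 1) → ends 2
a at 2 (size 4, align 1) → ends 6
e at 6 (size 4, align 1) → ends 10
f at 10 (size 4, align 1) → ends 14
b at 14 (size 10, align 1) → ends 24
c at 24 (size 1, align 1) → ends 25
g at 25 (size 1, align 1) → ends 26
h at 26 (size 2, align 1) → ends 28
total 28 bytes, alignment 1

28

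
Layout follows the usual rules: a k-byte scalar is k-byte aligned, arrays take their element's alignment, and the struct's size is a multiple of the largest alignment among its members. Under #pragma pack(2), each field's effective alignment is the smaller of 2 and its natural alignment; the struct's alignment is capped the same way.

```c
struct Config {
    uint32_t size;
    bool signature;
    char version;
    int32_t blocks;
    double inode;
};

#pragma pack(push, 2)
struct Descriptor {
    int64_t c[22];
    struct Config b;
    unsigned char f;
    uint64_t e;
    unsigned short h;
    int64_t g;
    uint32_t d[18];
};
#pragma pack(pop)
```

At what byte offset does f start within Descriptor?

200

Config: @0: size [4B, align 4] → 4; @4: signature [1B, align 1] → 5; @5: version [1B, align 1] → 6; +2 pad (align 4); @8: blocks [4B, align 4] → 12; +4 pad (align 8); @16: inode [8B, align 8] → 24; size 24, align 8
@0: c [176B, align 2] → 176
@176: b [24B, align 2] → 200
@200: f [1B, align 1] → 201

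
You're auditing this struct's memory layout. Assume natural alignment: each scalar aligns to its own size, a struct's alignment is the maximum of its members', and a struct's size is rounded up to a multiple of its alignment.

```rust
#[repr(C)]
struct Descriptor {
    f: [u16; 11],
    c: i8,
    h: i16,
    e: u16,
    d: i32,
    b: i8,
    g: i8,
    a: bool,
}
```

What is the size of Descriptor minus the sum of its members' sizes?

f at 0 (size 22, align 2) → ends 22
c at 22 (size 1, align 1) → ends 23
pad 1 to align 2 for h
h at 24 (size 2, align 2) → ends 26
e at 26 (size 2, align 2) → ends 28
d at 28 (size 4, align 4) → ends 32
b at 32 (size 1, align 1) → ends 33
g at 33 (size 1, align 1) → ends 34
a at 34 (size 1, align 1) → ends 35
tail pad 1 to reach multiple of 4
total 36 bytes, alignment 4
data bytes 34, size 36 → padding 2

2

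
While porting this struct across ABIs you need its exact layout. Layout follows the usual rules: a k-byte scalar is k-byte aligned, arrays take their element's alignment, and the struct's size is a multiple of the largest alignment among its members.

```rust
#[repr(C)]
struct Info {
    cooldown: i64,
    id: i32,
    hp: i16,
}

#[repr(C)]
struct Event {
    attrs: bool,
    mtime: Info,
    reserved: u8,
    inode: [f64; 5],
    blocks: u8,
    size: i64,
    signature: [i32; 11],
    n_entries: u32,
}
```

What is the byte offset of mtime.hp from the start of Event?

20

Info: @0: cooldown [8B, align 8] → 8; @8: id [4B, align 4] → 12; @12: hp [2B, align 2] → 14; +2 tail pad (align 8); size 16, align 8
@0: attrs [1B, align 1] → 1
+7 pad (align 8)
@8: mtime [16B, align 8] → 24
within Info: hp at 12
8 + 12 = 20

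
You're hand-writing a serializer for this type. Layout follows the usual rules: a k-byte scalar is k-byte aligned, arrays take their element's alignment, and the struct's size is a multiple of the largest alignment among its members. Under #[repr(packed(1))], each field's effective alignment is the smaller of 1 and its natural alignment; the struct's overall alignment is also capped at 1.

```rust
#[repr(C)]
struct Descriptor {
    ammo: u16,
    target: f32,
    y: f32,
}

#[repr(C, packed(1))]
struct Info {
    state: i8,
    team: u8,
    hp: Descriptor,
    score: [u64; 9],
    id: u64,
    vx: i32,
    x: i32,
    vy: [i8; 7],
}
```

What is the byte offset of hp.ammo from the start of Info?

Descriptor: 0..2  ammo  (2B, 2-aligned); 2..4  -- padding (2B); 4..8  target  (4B, 4-aligned); 8..12  y  (4B, 4-aligned); sizeof = 12, alignof = 4
0..1  state  (1B, 1-aligned)
1..2  team  (1B, 1-aligned)
2..14  hp  (12B, 1-aligned)
within Descriptor: ammo at 0
2 + 0 = 2

2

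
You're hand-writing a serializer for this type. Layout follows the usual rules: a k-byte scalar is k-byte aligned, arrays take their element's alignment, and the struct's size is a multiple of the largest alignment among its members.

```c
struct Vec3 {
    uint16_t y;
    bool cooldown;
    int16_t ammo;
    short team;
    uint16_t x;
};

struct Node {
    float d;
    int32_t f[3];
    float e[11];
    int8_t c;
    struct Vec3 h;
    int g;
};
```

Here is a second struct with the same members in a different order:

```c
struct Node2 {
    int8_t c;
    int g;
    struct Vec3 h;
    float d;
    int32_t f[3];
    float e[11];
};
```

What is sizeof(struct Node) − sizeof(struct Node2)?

Vec3: @0: y [2B, align 2] → 2; @2: cooldown [1B, align 1] → 3; +1 pad (align 2); @4: ammo [2B, align 2] → 6; @6: team [2B, align 2] → 8; @8: x [2B, align 2] → 10; size 10, align 2
@0: d [4B, align 4] → 4
@4: f [12B, align 4] → 16
@16: e [44B, align 4] → 60
@60: c [1B, align 1] → 61
+1 pad (align 2)
@62: h [10B, align 2] → 72
@72: g [4B, align 4] → 76
size 76, align 4
— Node2 —
@0: c [1B, align 1] → 1
+3 pad (align 4)
@4: g [4B, align 4] → 8
@8: h [10B, align 2] → 18
+2 pad (align 4)
@20: d [4B, align 4] → 24
@24: f [12B, align 4] → 36
@36: e [44B, align 4] → 80
size 80, align 4
76 − 80 = -4

-4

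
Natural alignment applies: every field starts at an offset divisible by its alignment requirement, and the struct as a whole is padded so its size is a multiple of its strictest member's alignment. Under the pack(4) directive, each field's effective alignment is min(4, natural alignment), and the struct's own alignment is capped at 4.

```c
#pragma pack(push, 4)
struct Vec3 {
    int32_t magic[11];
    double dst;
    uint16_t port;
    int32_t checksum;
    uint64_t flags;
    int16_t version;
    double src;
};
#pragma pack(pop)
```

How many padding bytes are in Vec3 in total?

0..44  magic  (44B, 4-aligned)
44..52  dst  (8B, 4-aligned)
52..54  port  (2B, 2-aligned)
54..56  -- padding (2B)
56..60  checksum  (4B, 4-aligned)
60..68  flags  (8B, 4-aligned)
68..70  version  (2B, 2-aligned)
70..72  -- padding (2B)
72..80  src  (8B, 4-aligned)
sizeof = 80, alignof = 4
data bytes 76, size 80 → padding 4

4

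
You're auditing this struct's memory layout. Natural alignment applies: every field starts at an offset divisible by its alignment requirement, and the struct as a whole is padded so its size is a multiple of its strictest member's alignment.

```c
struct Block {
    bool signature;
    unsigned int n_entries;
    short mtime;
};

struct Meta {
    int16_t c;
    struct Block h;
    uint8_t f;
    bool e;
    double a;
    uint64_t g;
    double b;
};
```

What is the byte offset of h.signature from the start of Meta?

4

Block: @0: signature [1B, align 1] → 1; +3 pad (align 4); @4: n_entries [4B, align 4] → 8; @8: mtime [2B, align 2] → 10; +2 tail pad (align 4); size 12, align 4
@0: c [2B, align 2] → 2
+2 pad (align 4)
@4: h [12B, align 4] → 16
within Block: signature at 0
4 + 0 = 4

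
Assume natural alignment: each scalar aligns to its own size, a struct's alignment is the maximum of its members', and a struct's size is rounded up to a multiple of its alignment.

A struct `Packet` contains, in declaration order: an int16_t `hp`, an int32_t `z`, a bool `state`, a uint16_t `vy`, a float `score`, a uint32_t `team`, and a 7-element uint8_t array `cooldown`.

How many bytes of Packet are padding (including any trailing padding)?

4

hp at 0 (size 2, align 2) → ends 2
pad 2 to align 4 for z
z at 4 (size 4, align 4) → ends 8
state at 8 (size 1, align 1) → ends 9
pad 1 to align 2 for vy
vy at 10 (size 2, align 2) → ends 12
score at 12 (size 4, align 4) → ends 16
team at 16 (size 4, align 4) → ends 20
cooldown at 20 (size 7, align 1) → ends 27
tail pad 1 to reach multiple of 4
total 28 bytes, alignment 4
data bytes 24, size 28 → padding 4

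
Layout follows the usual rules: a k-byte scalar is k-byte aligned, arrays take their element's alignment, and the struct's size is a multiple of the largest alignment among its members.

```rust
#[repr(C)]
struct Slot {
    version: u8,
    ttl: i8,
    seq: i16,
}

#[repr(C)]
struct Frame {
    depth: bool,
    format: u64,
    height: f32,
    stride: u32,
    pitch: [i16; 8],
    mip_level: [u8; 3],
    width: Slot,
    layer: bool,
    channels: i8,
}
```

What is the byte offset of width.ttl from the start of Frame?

45

Slot: version at 0 (size 1, align 1) → ends 1; ttl at 1 (size 1, align 1) → ends 2; seq at 2 (size 2, align 2) → ends 4; total 4 bytes, alignment 2
depth at 0 (size 1, align 1) → ends 1
pad 7 to align 8 for format
format at 8 (size 8, align 8) → ends 16
height at 16 (size 4, align 4) → ends 20
stride at 20 (size 4, align 4) → ends 24
pitch at 24 (size 16, align 2) → ends 40
mip_level at 40 (size 3, align 1) → ends 43
pad 1 to align 2 for width
width at 44 (size 4, align 2) → ends 48
within Slot: ttl at 1
44 + 1 = 45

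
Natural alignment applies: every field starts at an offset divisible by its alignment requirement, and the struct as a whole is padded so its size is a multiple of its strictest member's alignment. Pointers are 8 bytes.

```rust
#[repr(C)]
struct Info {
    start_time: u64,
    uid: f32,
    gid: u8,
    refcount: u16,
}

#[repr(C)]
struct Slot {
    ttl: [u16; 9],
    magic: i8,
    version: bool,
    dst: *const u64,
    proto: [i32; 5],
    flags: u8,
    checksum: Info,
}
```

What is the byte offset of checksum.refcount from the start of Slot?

Info: @0: start_time [8B, align 8] → 8; @8: uid [4B, align 4] → 12; @12: gid [1B, align 1] → 13; +1 pad (align 2); @14: refcount [2B, align 2] → 16; size 16, align 8
@0: ttl [18B, align 2] → 18
@18: magic [1B, align 1] → 19
@19: version [1B, align 1] → 20
+4 pad (align 8)
@24: dst [8B, align 8] → 32
@32: proto [20B, align 4] → 52
@52: flags [1B, align 1] → 53
+3 pad (align 8)
@56: checksum [16B, align 8] → 72
within Info: refcount at 14
56 + 14 = 70

70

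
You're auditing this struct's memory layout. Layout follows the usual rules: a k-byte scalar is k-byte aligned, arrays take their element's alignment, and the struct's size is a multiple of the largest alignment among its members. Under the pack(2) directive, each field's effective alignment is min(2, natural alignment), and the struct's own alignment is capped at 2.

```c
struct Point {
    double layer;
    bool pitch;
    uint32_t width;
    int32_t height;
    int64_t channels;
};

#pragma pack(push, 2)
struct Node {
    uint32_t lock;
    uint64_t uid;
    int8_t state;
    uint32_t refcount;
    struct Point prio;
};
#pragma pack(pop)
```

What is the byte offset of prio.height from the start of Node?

34

Point: layer at 0 (size 8, align 8) → ends 8; pitch at 8 (size 1, align 1) → ends 9; pad 3 to align 4 for width; width at 12 (size 4, align 4) → ends 16; height at 16 (size 4, align 4) → ends 20; pad 4 to align 8 for channels; channels at 24 (size 8, align 8) → ends 32; total 32 bytes, alignment 8
lock at 0 (size 4, align 2) → ends 4
uid at 4 (size 8, align 2) → ends 12
state at 12 (size 1, align 1) → ends 13
pad 1 to align 2 for refcount
refcount at 14 (size 4, align 2) → ends 18
prio at 18 (size 32, align 2) → ends 50
within Point: height at 16
18 + 16 = 34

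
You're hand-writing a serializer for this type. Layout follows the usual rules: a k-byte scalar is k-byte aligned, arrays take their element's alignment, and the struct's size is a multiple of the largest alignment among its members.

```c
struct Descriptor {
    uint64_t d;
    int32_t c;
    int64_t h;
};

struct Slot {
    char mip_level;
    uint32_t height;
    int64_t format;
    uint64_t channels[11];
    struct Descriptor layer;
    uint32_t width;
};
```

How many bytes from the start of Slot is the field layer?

104

Descriptor: @0: d [8B, align 8] → 8; @8: c [4B, align 4] → 12; +4 pad (align 8); @16: h [8B, align 8] → 24; size 24, align 8
@0: mip_level [1B, align 1] → 1
+3 pad (align 4)
@4: height [4B, align 4] → 8
@8: format [8B, align 8] → 16
@16: channels [88B, align 8] → 104
@104: layer [24B, align 8] → 128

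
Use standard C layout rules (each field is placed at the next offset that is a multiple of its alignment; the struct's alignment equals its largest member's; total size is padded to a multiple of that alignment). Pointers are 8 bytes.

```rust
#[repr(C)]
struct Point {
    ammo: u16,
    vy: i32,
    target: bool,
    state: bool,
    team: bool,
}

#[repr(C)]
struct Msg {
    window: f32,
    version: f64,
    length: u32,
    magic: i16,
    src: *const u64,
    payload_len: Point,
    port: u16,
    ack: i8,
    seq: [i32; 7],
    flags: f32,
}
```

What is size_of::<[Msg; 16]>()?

Point: ammo at 0 (size 2, align 2) → ends 2; pad 2 to align 4 for vy; vy at 4 (size 4, align 4) → ends 8; target at 8 (size 1, align 1) → ends 9; state at 9 (size 1, align 1) → ends 10; team at 10 (size 1, align 1) → ends 11; tail pad 1 to reach multiple of 4; total 12 bytes, alignment 4
window at 0 (size 4, align 4) → ends 4
pad 4 to align 8 for version
version at 8 (size 8, align 8) → ends 16
length at 16 (size 4, align 4) → ends 20
magic at 20 (size 2, align 2) → ends 22
pad 2 to align 8 for src
src at 24 (size 8, align 8) → ends 32
payload_len at 32 (size 12, align 4) → ends 44
port at 44 (size 2, align 2) → ends 46
ack at 46 (size 1, align 1) → ends 47
pad 1 to align 4 for seq
seq at 48 (size 28, align 4) → ends 76
flags at 76 (size 4, align 4) → ends 80
total 80 bytes, alignment 8
array of 16: 16 × 80 = 1280

1280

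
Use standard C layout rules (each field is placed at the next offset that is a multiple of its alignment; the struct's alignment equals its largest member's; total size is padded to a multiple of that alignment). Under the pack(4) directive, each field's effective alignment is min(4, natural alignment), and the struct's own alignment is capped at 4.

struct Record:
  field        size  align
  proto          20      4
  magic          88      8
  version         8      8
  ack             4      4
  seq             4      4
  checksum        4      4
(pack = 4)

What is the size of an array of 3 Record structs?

@0: proto [20B, align 4] → 20
@20: magic [88B, align 4] → 108
@108: version [8B, align 4] → 116
@116: ack [4B, align 4] → 120
@120: seq [4B, align 4] → 124
@124: checksum [4B, align 4] → 128
size 128, align 4
array of 3: 3 × 128 = 384

384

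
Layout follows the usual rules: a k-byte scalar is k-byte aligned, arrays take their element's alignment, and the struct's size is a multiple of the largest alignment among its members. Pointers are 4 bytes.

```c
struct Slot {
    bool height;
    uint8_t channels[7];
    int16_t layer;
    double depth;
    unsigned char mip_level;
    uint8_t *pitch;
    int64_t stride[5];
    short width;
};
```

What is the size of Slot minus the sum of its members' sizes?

15

0..1  height  (1B, 1-aligned)
1..8  channels  (7B, 1-aligned)
8..10  layer  (2B, 2-aligned)
10..16  -- padding (6B)
16..24  depth  (8B, 8-aligned)
24..25  mip_level  (1B, 1-aligned)
25..28  -- padding (3B)
28..32  pitch  (4B, 4-aligned)
32..72  stride  (40B, 8-aligned)
72..74  width  (2B, 2-aligned)
74..80  -- tail padding (6B)
sizeof = 80, alignof = 8
data bytes 65, size 80 → padding 15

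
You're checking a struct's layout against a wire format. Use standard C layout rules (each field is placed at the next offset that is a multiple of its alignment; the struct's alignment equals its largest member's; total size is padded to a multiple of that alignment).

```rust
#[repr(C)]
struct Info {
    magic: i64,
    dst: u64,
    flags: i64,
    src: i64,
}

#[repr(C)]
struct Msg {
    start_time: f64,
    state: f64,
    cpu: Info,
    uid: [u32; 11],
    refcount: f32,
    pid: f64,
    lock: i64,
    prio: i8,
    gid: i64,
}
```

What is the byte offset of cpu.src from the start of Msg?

Info: magic at 0 (size 8, align 8) → ends 8; dst at 8 (size 8, align 8) → ends 16; flags at 16 (size 8, align 8) → ends 24; src at 24 (size 8, align 8) → ends 32; total 32 bytes, alignment 8
start_time at 0 (size 8, align 8) → ends 8
state at 8 (size 8, align 8) → ends 16
cpu at 16 (size 32, align 8) → ends 48
within Info: src at 24
16 + 24 = 40

40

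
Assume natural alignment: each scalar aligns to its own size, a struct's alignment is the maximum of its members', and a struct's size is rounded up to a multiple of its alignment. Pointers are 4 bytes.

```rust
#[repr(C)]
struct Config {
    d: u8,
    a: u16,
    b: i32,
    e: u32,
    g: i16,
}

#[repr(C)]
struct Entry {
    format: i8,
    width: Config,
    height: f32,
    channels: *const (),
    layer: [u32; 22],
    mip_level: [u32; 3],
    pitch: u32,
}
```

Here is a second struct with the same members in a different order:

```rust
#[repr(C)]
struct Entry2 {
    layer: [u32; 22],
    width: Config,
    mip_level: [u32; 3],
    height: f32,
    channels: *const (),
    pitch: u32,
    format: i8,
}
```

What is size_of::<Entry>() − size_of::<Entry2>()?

Config: @0: d [1B, align 1] → 1; +1 pad (align 2); @2: a [2B, align 2] → 4; @4: b [4B, align 4] → 8; @8: e [4B, align 4] → 12; @12: g [2B, align 2] → 14; +2 tail pad (align 4); size 16, align 4
@0: format [1B, align 1] → 1
+3 pad (align 4)
@4: width [16B, align 4] → 20
@20: height [4B, align 4] → 24
@24: channels [4B, align 4] → 28
@28: layer [88B, align 4] → 116
@116: mip_level [12B, align 4] → 128
@128: pitch [4B, align 4] → 132
size 132, align 4
— Entry2 —
@0: layer [88B, align 4] → 88
@88: width [16B, align 4] → 104
@104: mip_level [12B, align 4] → 116
@116: height [4B, align 4] → 120
@120: channels [4B, align 4] → 124
@124: pitch [4B, align 4] → 128
@128: format [1B, align 1] → 129
+3 tail pad (align 4)
size 132, align 4
132 − 132 = 0

0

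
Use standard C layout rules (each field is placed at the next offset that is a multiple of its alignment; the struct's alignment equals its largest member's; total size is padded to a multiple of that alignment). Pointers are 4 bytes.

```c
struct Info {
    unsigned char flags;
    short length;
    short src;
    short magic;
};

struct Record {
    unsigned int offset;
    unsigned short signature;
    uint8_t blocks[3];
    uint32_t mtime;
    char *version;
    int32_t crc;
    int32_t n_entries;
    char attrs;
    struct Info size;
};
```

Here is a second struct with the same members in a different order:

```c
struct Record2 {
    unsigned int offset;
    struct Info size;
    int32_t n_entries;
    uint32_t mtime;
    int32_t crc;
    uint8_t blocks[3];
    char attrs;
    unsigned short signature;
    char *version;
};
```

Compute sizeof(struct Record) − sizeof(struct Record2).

Info: 0..1  flags  (1B, 1-aligned); 1..2  -- padding (1B); 2..4  length  (2B, 2-aligned); 4..6  src  (2B, 2-aligned); 6..8  magic  (2B, 2-aligned); sizeof = 8, alignof = 2
0..4  offset  (4B, 4-aligned)
4..6  signature  (2B, 2-aligned)
6..9  blocks  (3B, 1-aligned)
9..12  -- padding (3B)
12..16  mtime  (4B, 4-aligned)
16..20  version  (4B, 4-aligned)
20..24  crc  (4B, 4-aligned)
24..28  n_entries  (4B, 4-aligned)
28..29  attrs  (1B, 1-aligned)
29..30  -- padding (1B)
30..38  size  (8B, 2-aligned)
38..40  -- tail padding (2B)
sizeof = 40, alignof = 4
— Record2 —
0..4  offset  (4B, 4-aligned)
4..12  size  (8B, 2-aligned)
12..16  n_entries  (4B, 4-aligned)
16..20  mtime  (4B, 4-aligned)
20..24  crc  (4B, 4-aligned)
24..27  blocks  (3B, 1-aligned)
27..28  attrs  (1B, 1-aligned)
28..30  signature  (2B, 2-aligned)
30..32  -- padding (2B)
32..36  version  (4B, 4-aligned)
sizeof = 36, alignof = 4
40 − 36 = 4

4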